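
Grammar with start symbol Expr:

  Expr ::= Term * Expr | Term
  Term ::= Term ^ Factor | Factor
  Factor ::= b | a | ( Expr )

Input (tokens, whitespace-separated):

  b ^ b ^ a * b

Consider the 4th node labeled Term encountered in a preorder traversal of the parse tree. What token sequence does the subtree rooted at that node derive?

[Expr [Term [Term [Term [Factor b]] ^ [Factor b]] ^ [Factor a]] * [Expr [Term [Factor b]]]]

b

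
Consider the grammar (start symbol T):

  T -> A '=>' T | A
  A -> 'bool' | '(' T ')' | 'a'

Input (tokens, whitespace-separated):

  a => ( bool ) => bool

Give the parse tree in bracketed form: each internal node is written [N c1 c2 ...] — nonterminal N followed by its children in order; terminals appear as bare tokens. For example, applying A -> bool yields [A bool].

[T [A a] => [T [A ( [T [A bool]] )] => [T [A bool]]]]

T
A => T
a => T
a => A => T
a => ( T ) => T
a => ( A ) => T
a => ( bool ) => T
a => ( bool ) => A
a => ( bool ) => bool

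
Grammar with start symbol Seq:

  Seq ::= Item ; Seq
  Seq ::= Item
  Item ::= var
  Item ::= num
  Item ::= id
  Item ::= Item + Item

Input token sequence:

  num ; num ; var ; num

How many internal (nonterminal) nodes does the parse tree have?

[Seq [Item num] ; [Seq [Item num] ; [Seq [Item var] ; [Seq [Item num]]]]]

8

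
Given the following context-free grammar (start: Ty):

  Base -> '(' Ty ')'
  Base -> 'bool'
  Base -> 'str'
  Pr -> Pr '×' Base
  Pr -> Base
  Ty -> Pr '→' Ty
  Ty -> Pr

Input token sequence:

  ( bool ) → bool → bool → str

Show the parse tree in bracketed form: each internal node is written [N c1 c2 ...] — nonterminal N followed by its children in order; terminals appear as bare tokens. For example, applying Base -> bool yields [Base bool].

Ty
Pr → Ty
Base → Ty
( Ty ) → Ty
( Pr ) → Ty
( Base ) → Ty
( bool ) → Ty
( bool ) → Pr → Ty
( bool ) → Base → Ty
( bool ) → bool → Ty
( bool ) → bool → Pr → Ty
( bool ) → bool → Base → Ty
( bool ) → bool → bool → Ty
( bool ) → bool → bool → Pr
( bool ) → bool → bool → Base
( bool ) → bool → bool → str

[Ty [Pr [Base ( [Ty [Pr [Base bool]]] )]] → [Ty [Pr [Base bool]] → [Ty [Pr [Base bool]] → [Ty [Pr [Base str]]]]]]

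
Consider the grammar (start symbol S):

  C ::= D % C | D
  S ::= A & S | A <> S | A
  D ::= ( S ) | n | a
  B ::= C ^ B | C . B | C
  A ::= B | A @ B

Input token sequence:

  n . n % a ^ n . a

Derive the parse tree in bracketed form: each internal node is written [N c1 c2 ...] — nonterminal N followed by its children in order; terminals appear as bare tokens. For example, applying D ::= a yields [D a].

S
A
B
C . B
D . B
n . B
n . C ^ B
n . D % C ^ B
n . n % C ^ B
n . n % D ^ B
n . n % a ^ B
n . n % a ^ C . B
n . n % a ^ D . B
n . n % a ^ n . B
n . n % a ^ n . C
n . n % a ^ n . D
n . n % a ^ n . a

[S [A [B [C [D n]] . [B [C [D n] % [C [D a]]] ^ [B [C [D n]] . [B [C [D a]]]]]]]]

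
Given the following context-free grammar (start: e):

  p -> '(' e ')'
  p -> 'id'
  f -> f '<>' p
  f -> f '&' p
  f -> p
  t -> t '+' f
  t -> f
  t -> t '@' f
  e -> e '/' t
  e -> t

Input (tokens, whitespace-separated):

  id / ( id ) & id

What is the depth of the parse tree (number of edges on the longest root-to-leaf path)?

9

[e [e [t [f [p id]]]] / [t [f [f [p ( [e [t [f [p id]]]] )]] & [p id]]]]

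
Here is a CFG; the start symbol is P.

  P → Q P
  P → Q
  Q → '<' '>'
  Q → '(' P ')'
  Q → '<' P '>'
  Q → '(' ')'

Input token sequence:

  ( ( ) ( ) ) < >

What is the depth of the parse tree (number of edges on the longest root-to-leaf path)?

[P [Q ( [P [Q ( )] [P [Q ( )]]] )] [P [Q < >]]]

5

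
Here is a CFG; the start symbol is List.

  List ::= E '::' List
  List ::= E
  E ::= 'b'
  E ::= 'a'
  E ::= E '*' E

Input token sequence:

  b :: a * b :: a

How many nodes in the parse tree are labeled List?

[List [E b] :: [List [E [E a] * [E b]] :: [List [E a]]]]

3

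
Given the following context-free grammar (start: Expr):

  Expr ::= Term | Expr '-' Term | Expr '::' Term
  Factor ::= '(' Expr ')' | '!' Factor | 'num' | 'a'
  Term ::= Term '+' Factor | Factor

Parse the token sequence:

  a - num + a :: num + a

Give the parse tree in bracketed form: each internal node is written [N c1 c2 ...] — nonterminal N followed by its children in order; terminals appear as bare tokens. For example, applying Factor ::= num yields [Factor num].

[Expr [Expr [Expr [Term [Factor a]]] - [Term [Term [Factor num]] + [Factor a]]] :: [Term [Term [Factor num]] + [Factor a]]]

Expr
Expr :: Term
Expr - Term :: Term
Term - Term :: Term
Factor - Term :: Term
a - Term :: Term
a - Term + Factor :: Term
a - Factor + Factor :: Term
a - num + Factor :: Term
a - num + a :: Term
a - num + a :: Term + Factor
a - num + a :: Factor + Factor
a - num + a :: num + Factor
a - num + a :: num + a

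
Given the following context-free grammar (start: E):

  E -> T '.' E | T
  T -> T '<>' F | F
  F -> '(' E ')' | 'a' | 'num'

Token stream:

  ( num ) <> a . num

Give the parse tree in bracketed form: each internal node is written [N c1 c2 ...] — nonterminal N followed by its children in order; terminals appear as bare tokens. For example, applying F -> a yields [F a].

E
T . E
T <> F . E
F <> F . E
( E ) <> F . E
( T ) <> F . E
( F ) <> F . E
( num ) <> F . E
( num ) <> a . E
( num ) <> a . T
( num ) <> a . F
( num ) <> a . num

[E [T [T [F ( [E [T [F num]]] )]] <> [F a]] . [E [T [F num]]]]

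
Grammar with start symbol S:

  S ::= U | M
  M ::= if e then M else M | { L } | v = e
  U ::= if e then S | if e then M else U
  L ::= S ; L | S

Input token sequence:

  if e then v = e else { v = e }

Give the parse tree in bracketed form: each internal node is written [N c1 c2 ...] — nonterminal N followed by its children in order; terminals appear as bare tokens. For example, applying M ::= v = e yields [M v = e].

[S [M if e then [M v = e] else [M { [L [S [M v = e]]] }]]]

S
M
if e then M else M
if e then v = e else M
if e then v = e else { L }
if e then v = e else { S }
if e then v = e else { M }
if e then v = e else { v = e }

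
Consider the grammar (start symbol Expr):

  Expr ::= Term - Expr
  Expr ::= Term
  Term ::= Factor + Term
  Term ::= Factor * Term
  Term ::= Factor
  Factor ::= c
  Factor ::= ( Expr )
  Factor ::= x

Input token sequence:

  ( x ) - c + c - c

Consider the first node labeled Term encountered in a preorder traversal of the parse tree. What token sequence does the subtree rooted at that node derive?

( x )

[Expr [Term [Factor ( [Expr [Term [Factor x]]] )]] - [Expr [Term [Factor c] + [Term [Factor c]]] - [Expr [Term [Factor c]]]]]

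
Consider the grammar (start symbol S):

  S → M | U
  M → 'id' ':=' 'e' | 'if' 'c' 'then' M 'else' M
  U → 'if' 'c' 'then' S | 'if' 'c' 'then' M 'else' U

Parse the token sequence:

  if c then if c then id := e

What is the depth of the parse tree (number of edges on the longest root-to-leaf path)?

[S [U if c then [S [U if c then [S [M id := e]]]]]]

6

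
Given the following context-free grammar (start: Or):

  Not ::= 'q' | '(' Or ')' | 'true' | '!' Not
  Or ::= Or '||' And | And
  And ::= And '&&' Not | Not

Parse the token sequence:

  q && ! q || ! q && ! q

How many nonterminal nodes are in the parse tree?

13

[Or [Or [And [And [Not q]] && [Not ! [Not q]]]] || [And [And [Not ! [Not q]]] && [Not ! [Not q]]]]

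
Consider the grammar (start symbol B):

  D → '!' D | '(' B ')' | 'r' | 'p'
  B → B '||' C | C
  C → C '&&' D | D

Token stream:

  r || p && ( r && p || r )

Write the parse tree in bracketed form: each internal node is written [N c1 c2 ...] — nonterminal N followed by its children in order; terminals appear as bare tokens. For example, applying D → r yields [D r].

B
B || C
C || C
D || C
r || C
r || C && D
r || D && D
r || p && D
r || p && ( B )
r || p && ( B || C )
r || p && ( C || C )
r || p && ( C && D || C )
r || p && ( D && D || C )
r || p && ( r && D || C )
r || p && ( r && p || C )
r || p && ( r && p || D )
r || p && ( r && p || r )

[B [B [C [D r]]] || [C [C [D p]] && [D ( [B [B [C [C [D r]] && [D p]]] || [C [D r]]] )]]]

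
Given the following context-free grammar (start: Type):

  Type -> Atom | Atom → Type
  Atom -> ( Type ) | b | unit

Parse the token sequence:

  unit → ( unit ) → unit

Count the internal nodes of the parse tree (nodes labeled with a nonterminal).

8

[Type [Atom unit] → [Type [Atom ( [Type [Atom unit]] )] → [Type [Atom unit]]]]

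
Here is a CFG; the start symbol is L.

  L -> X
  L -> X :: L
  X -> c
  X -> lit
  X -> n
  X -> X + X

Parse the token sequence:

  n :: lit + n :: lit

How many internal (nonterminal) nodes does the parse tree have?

[L [X n] :: [L [X [X lit] + [X n]] :: [L [X lit]]]]

8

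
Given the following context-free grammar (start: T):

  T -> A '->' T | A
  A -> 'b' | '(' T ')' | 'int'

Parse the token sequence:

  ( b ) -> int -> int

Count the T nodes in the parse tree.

4

[T [A ( [T [A b]] )] -> [T [A int] -> [T [A int]]]]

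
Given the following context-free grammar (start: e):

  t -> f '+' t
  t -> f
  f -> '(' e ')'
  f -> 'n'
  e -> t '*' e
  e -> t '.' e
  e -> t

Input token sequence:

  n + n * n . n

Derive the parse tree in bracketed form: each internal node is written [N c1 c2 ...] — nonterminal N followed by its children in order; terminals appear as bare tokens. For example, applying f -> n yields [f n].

e
t * e
f + t * e
n + t * e
n + f * e
n + n * e
n + n * t . e
n + n * f . e
n + n * n . e
n + n * n . t
n + n * n . f
n + n * n . n

[e [t [f n] + [t [f n]]] * [e [t [f n]] . [e [t [f n]]]]]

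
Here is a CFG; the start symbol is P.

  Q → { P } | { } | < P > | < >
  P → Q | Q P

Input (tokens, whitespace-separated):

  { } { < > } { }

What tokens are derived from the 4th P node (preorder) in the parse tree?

{ }

[P [Q { }] [P [Q { [P [Q < >]] }] [P [Q { }]]]]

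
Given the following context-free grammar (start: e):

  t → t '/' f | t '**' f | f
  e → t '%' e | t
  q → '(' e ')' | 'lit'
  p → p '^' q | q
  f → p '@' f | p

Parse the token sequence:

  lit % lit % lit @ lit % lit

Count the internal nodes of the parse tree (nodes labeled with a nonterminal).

23

[e [t [f [p [q lit]]]] % [e [t [f [p [q lit]]]] % [e [t [f [p [q lit]] @ [f [p [q lit]]]]] % [e [t [f [p [q lit]]]]]]]]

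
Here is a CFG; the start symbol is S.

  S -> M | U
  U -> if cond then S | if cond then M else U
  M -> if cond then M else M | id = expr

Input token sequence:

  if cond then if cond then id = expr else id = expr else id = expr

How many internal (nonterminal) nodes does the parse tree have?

6

[S [M if cond then [M if cond then [M id = expr] else [M id = expr]] else [M id = expr]]]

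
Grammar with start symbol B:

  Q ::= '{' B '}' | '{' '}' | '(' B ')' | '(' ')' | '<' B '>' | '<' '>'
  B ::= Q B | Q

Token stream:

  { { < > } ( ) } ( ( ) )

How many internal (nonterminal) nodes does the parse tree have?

[B [Q { [B [Q { [B [Q < >]] }] [B [Q ( )]]] }] [B [Q ( [B [Q ( )]] )]]]

12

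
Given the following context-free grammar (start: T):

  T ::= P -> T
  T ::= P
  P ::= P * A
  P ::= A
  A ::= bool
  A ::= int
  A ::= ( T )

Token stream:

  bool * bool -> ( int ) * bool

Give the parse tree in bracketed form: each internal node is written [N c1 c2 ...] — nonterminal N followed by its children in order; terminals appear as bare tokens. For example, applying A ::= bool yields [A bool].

[T [P [P [A bool]] * [A bool]] -> [T [P [P [A ( [T [P [A int]]] )]] * [A bool]]]]

T
P -> T
P * A -> T
A * A -> T
bool * A -> T
bool * bool -> T
bool * bool -> P
bool * bool -> P * A
bool * bool -> A * A
bool * bool -> ( T ) * A
bool * bool -> ( P ) * A
bool * bool -> ( A ) * A
bool * bool -> ( int ) * A
bool * bool -> ( int ) * bool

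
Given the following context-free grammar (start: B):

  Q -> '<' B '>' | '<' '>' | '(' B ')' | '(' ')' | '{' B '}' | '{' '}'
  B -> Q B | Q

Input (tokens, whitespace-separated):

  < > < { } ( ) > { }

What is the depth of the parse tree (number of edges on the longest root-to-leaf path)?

[B [Q < >] [B [Q < [B [Q { }] [B [Q ( )]]] >] [B [Q { }]]]]

6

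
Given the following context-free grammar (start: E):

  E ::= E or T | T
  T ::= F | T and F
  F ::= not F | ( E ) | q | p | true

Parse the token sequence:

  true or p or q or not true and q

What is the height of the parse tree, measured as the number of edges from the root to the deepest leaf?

[E [E [E [E [T [F true]]] or [T [F p]]] or [T [F q]]] or [T [T [F not [F true]]] and [F q]]]

6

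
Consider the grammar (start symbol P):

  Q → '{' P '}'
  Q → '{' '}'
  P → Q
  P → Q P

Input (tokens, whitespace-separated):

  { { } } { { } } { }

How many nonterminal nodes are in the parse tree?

10

[P [Q { [P [Q { }]] }] [P [Q { [P [Q { }]] }] [P [Q { }]]]]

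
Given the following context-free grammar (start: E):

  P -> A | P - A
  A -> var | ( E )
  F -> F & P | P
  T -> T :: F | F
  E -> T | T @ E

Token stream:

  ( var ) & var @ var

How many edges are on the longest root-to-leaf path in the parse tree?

11

[E [T [F [F [P [A ( [E [T [F [P [A var]]]]] )]]] & [P [A var]]]] @ [E [T [F [P [A var]]]]]]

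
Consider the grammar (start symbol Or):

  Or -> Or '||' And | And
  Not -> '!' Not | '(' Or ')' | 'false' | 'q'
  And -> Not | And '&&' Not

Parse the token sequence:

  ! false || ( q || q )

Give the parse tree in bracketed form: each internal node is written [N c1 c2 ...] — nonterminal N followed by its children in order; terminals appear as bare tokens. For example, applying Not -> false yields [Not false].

Or
Or || And
And || And
Not || And
! Not || And
! false || And
! false || Not
! false || ( Or )
! false || ( Or || And )
! false || ( And || And )
! false || ( Not || And )
! false || ( q || And )
! false || ( q || Not )
! false || ( q || q )

[Or [Or [And [Not ! [Not false]]]] || [And [Not ( [Or [Or [And [Not q]]] || [And [Not q]]] )]]]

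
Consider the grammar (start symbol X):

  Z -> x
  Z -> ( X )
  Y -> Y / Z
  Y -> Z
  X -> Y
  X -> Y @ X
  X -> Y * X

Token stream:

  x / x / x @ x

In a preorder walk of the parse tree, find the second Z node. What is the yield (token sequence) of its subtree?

x

[X [Y [Y [Y [Z x]] / [Z x]] / [Z x]] @ [X [Y [Z x]]]]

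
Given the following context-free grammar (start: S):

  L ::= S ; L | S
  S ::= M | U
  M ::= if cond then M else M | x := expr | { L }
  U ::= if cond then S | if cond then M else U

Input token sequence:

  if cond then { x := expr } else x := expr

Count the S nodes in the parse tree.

[S [M if cond then [M { [L [S [M x := expr]]] }] else [M x := expr]]]

2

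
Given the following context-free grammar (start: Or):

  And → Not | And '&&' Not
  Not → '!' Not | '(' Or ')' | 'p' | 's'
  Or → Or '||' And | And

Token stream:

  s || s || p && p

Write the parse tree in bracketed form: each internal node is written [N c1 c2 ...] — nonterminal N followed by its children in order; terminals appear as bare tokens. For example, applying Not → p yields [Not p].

Or
Or || And
Or || And || And
And || And || And
Not || And || And
s || And || And
s || Not || And
s || s || And
s || s || And && Not
s || s || Not && Not
s || s || p && Not
s || s || p && p

[Or [Or [Or [And [Not s]]] || [And [Not s]]] || [And [And [Not p]] && [Not p]]]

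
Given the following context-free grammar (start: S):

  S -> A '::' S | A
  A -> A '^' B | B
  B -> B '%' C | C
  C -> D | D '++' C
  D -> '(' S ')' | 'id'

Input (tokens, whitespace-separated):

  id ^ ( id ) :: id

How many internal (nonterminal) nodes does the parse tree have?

19

[S [A [A [B [C [D id]]]] ^ [B [C [D ( [S [A [B [C [D id]]]]] )]]]] :: [S [A [B [C [D id]]]]]]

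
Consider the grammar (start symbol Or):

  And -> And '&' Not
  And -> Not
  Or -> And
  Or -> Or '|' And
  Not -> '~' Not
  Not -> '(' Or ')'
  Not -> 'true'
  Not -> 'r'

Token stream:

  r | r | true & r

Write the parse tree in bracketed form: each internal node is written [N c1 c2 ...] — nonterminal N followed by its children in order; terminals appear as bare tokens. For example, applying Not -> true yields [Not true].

Or
Or | And
Or | And | And
And | And | And
Not | And | And
r | And | And
r | Not | And
r | r | And
r | r | And & Not
r | r | Not & Not
r | r | true & Not
r | r | true & r

[Or [Or [Or [And [Not r]]] | [And [Not r]]] | [And [And [Not true]] & [Not r]]]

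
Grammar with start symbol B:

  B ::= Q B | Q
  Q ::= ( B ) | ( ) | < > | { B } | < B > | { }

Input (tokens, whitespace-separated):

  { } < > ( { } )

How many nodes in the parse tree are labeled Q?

4

[B [Q { }] [B [Q < >] [B [Q ( [B [Q { }]] )]]]]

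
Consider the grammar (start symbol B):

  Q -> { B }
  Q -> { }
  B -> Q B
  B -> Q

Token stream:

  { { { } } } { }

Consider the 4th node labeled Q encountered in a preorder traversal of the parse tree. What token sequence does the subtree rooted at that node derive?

{ }

[B [Q { [B [Q { [B [Q { }]] }]] }] [B [Q { }]]]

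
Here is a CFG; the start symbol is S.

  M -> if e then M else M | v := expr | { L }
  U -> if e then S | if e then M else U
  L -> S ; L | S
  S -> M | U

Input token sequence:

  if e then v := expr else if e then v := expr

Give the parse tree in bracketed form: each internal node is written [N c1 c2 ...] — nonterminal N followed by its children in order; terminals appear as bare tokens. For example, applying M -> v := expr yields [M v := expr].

S
U
if e then M else U
if e then v := expr else U
if e then v := expr else if e then S
if e then v := expr else if e then M
if e then v := expr else if e then v := expr

[S [U if e then [M v := expr] else [U if e then [S [M v := expr]]]]]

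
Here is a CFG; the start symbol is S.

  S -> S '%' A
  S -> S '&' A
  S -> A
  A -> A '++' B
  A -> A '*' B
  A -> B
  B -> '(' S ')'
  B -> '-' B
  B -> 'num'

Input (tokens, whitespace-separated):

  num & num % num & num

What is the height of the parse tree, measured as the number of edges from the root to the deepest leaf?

6

[S [S [S [S [A [B num]]] & [A [B num]]] % [A [B num]]] & [A [B num]]]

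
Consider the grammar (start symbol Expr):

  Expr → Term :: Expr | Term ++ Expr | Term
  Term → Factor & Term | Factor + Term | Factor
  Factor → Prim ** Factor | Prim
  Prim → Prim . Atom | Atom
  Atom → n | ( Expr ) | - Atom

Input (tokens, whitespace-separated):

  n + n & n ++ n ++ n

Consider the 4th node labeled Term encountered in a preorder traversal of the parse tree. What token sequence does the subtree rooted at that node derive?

n

[Expr [Term [Factor [Prim [Atom n]]] + [Term [Factor [Prim [Atom n]]] & [Term [Factor [Prim [Atom n]]]]]] ++ [Expr [Term [Factor [Prim [Atom n]]]] ++ [Expr [Term [Factor [Prim [Atom n]]]]]]]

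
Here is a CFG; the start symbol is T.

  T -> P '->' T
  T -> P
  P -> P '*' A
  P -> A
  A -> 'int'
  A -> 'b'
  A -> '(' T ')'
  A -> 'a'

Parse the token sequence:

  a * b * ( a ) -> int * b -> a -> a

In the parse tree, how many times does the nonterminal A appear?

[T [P [P [P [A a]] * [A b]] * [A ( [T [P [A a]]] )]] -> [T [P [P [A int]] * [A b]] -> [T [P [A a]] -> [T [P [A a]]]]]]

8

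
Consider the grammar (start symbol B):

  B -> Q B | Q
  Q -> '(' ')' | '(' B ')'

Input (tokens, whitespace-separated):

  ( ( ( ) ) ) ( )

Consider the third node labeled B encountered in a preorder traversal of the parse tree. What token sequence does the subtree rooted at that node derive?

( )

[B [Q ( [B [Q ( [B [Q ( )]] )]] )] [B [Q ( )]]]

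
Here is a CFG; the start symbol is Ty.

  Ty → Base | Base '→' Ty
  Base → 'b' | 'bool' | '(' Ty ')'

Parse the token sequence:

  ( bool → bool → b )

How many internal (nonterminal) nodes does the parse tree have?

8

[Ty [Base ( [Ty [Base bool] → [Ty [Base bool] → [Ty [Base b]]]] )]]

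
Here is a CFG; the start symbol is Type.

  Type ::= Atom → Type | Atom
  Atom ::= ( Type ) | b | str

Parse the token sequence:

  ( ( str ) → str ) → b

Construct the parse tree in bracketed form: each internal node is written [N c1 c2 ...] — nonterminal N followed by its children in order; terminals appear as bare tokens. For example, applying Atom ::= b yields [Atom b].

Type
Atom → Type
( Type ) → Type
( Atom → Type ) → Type
( ( Type ) → Type ) → Type
( ( Atom ) → Type ) → Type
( ( str ) → Type ) → Type
( ( str ) → Atom ) → Type
( ( str ) → str ) → Type
( ( str ) → str ) → Atom
( ( str ) → str ) → b

[Type [Atom ( [Type [Atom ( [Type [Atom str]] )] → [Type [Atom str]]] )] → [Type [Atom b]]]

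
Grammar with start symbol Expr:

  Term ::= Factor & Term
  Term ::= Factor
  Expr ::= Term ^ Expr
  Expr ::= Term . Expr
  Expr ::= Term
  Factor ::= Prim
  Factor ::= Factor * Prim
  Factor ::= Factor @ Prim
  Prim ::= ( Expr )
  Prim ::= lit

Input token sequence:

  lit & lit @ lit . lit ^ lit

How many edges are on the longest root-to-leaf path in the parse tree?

[Expr [Term [Factor [Prim lit]] & [Term [Factor [Factor [Prim lit]] @ [Prim lit]]]] . [Expr [Term [Factor [Prim lit]]] ^ [Expr [Term [Factor [Prim lit]]]]]]

6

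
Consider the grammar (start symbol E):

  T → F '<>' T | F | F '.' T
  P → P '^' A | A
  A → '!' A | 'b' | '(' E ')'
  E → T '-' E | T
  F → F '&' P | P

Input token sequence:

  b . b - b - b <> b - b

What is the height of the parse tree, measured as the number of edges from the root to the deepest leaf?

[E [T [F [P [A b]]] . [T [F [P [A b]]]]] - [E [T [F [P [A b]]]] - [E [T [F [P [A b]]] <> [T [F [P [A b]]]]] - [E [T [F [P [A b]]]]]]]]

8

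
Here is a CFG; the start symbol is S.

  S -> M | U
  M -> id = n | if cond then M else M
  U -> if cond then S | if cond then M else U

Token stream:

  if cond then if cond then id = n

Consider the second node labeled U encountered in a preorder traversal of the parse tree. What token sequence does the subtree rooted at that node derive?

if cond then id = n

[S [U if cond then [S [U if cond then [S [M id = n]]]]]]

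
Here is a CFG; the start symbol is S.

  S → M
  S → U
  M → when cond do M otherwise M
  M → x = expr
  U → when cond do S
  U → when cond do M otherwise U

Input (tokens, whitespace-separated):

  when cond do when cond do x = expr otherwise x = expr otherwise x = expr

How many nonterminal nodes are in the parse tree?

[S [M when cond do [M when cond do [M x = expr] otherwise [M x = expr]] otherwise [M x = expr]]]

6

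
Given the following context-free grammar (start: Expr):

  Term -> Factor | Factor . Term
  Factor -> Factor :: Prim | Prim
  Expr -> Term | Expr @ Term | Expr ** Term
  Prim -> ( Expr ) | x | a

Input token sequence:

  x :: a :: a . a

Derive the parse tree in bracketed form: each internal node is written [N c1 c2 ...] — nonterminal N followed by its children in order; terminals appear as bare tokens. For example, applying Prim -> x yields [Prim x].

[Expr [Term [Factor [Factor [Factor [Prim x]] :: [Prim a]] :: [Prim a]] . [Term [Factor [Prim a]]]]]

Expr
Term
Factor . Term
Factor :: Prim . Term
Factor :: Prim :: Prim . Term
Prim :: Prim :: Prim . Term
x :: Prim :: Prim . Term
x :: a :: Prim . Term
x :: a :: a . Term
x :: a :: a . Factor
x :: a :: a . Prim
x :: a :: a . a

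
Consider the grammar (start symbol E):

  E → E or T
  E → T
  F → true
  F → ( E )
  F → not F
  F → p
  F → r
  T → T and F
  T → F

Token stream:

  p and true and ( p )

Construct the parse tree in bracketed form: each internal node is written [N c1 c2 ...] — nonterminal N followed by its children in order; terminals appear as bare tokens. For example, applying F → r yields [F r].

[E [T [T [T [F p]] and [F true]] and [F ( [E [T [F p]]] )]]]

E
T
T and F
T and F and F
F and F and F
p and F and F
p and true and F
p and true and ( E )
p and true and ( T )
p and true and ( F )
p and true and ( p )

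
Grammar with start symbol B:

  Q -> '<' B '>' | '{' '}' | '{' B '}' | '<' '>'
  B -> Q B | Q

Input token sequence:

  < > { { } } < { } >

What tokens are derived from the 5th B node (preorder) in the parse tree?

[B [Q < >] [B [Q { [B [Q { }]] }] [B [Q < [B [Q { }]] >]]]]

{ }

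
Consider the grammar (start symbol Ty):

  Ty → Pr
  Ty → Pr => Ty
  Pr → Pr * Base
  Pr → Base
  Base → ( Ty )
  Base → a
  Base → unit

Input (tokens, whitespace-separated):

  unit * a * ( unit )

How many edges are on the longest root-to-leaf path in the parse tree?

[Ty [Pr [Pr [Pr [Base unit]] * [Base a]] * [Base ( [Ty [Pr [Base unit]]] )]]]

6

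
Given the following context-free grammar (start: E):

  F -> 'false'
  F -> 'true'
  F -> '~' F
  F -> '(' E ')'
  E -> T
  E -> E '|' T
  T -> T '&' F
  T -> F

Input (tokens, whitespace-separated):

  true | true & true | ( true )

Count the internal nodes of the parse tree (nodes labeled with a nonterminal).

14

[E [E [E [T [F true]]] | [T [T [F true]] & [F true]]] | [T [F ( [E [T [F true]]] )]]]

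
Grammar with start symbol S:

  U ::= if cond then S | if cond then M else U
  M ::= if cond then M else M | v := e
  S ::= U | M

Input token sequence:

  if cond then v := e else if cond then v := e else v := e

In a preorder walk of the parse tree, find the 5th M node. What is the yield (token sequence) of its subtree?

[S [M if cond then [M v := e] else [M if cond then [M v := e] else [M v := e]]]]

v := e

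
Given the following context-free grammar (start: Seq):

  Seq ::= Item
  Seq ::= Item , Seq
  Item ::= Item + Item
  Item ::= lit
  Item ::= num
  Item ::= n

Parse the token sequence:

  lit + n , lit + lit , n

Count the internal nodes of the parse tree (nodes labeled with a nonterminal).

[Seq [Item [Item lit] + [Item n]] , [Seq [Item [Item lit] + [Item lit]] , [Seq [Item n]]]]

10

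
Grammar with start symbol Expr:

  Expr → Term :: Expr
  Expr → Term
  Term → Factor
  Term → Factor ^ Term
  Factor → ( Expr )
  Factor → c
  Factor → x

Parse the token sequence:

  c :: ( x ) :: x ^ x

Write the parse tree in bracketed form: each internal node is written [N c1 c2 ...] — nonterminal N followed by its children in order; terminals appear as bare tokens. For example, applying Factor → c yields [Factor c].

[Expr [Term [Factor c]] :: [Expr [Term [Factor ( [Expr [Term [Factor x]]] )]] :: [Expr [Term [Factor x] ^ [Term [Factor x]]]]]]

Expr
Term :: Expr
Factor :: Expr
c :: Expr
c :: Term :: Expr
c :: Factor :: Expr
c :: ( Expr ) :: Expr
c :: ( Term ) :: Expr
c :: ( Factor ) :: Expr
c :: ( x ) :: Expr
c :: ( x ) :: Term
c :: ( x ) :: Factor ^ Term
c :: ( x ) :: x ^ Term
c :: ( x ) :: x ^ Factor
c :: ( x ) :: x ^ x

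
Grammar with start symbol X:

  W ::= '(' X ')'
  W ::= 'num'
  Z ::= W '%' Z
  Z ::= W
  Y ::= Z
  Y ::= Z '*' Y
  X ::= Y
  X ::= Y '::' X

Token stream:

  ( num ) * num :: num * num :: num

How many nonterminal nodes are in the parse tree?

22

[X [Y [Z [W ( [X [Y [Z [W num]]]] )]] * [Y [Z [W num]]]] :: [X [Y [Z [W num]] * [Y [Z [W num]]]] :: [X [Y [Z [W num]]]]]]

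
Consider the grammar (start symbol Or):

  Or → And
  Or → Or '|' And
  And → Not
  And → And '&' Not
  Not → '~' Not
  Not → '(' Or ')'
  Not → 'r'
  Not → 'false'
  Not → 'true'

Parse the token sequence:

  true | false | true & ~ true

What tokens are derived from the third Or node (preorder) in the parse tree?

true

[Or [Or [Or [And [Not true]]] | [And [Not false]]] | [And [And [Not true]] & [Not ~ [Not true]]]]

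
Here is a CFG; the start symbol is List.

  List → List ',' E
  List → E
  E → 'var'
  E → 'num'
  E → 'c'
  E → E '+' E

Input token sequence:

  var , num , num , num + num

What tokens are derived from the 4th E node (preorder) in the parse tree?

num + num

[List [List [List [List [E var]] , [E num]] , [E num]] , [E [E num] + [E num]]]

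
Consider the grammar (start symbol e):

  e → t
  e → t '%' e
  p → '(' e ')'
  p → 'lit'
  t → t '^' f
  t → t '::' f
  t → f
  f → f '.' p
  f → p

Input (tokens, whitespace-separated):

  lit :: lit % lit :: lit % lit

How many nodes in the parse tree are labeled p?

5

[e [t [t [f [p lit]]] :: [f [p lit]]] % [e [t [t [f [p lit]]] :: [f [p lit]]] % [e [t [f [p lit]]]]]]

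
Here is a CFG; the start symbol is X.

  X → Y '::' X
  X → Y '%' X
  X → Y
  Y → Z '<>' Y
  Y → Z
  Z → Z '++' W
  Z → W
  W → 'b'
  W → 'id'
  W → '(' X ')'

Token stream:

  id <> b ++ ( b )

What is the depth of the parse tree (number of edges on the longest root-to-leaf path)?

[X [Y [Z [W id]] <> [Y [Z [Z [W b]] ++ [W ( [X [Y [Z [W b]]]] )]]]]]

9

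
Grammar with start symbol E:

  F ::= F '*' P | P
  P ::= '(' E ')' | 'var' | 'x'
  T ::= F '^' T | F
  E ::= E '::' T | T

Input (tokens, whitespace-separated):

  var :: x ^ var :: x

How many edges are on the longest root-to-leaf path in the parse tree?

6

[E [E [E [T [F [P var]]]] :: [T [F [P x]] ^ [T [F [P var]]]]] :: [T [F [P x]]]]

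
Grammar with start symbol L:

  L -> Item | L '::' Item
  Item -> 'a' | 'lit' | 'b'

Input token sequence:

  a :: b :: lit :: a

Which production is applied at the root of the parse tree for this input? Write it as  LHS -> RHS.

L -> L '::' Item

[L [L [L [L [Item a]] :: [Item b]] :: [Item lit]] :: [Item a]]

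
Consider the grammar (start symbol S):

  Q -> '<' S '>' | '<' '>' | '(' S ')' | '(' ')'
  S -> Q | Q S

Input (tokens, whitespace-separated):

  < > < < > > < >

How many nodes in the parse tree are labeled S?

4

[S [Q < >] [S [Q < [S [Q < >]] >] [S [Q < >]]]]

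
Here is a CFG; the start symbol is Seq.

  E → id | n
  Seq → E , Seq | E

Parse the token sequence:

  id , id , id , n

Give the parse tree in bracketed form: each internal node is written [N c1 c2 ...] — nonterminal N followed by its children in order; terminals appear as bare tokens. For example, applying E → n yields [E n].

[Seq [E id] , [Seq [E id] , [Seq [E id] , [Seq [E n]]]]]

Seq
E , Seq
id , Seq
id , E , Seq
id , id , Seq
id , id , E , Seq
id , id , id , Seq
id , id , id , E
id , id , id , n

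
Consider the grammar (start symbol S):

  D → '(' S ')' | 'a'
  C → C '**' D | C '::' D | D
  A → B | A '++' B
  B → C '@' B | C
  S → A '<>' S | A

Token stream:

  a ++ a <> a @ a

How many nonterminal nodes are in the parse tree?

17

[S [A [A [B [C [D a]]]] ++ [B [C [D a]]]] <> [S [A [B [C [D a]] @ [B [C [D a]]]]]]]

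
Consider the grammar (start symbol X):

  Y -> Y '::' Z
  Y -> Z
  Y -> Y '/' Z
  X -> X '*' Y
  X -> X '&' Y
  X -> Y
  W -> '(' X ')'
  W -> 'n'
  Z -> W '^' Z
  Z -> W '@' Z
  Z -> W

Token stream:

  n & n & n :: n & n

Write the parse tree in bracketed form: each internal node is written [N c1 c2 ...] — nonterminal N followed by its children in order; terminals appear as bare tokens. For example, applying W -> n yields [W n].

X
X & Y
X & Y & Y
X & Y & Y & Y
Y & Y & Y & Y
Z & Y & Y & Y
W & Y & Y & Y
n & Y & Y & Y
n & Z & Y & Y
n & W & Y & Y
n & n & Y & Y
n & n & Y :: Z & Y
n & n & Z :: Z & Y
n & n & W :: Z & Y
n & n & n :: Z & Y
n & n & n :: W & Y
n & n & n :: n & Y
n & n & n :: n & Z
n & n & n :: n & W
n & n & n :: n & n

[X [X [X [X [Y [Z [W n]]]] & [Y [Z [W n]]]] & [Y [Y [Z [W n]]] :: [Z [W n]]]] & [Y [Z [W n]]]]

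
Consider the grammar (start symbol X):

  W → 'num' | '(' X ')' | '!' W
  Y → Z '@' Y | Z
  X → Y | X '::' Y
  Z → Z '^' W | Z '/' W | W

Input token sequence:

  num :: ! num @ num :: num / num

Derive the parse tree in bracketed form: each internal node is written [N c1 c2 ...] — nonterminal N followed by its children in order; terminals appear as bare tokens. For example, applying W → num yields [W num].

X
X :: Y
X :: Y :: Y
Y :: Y :: Y
Z :: Y :: Y
W :: Y :: Y
num :: Y :: Y
num :: Z @ Y :: Y
num :: W @ Y :: Y
num :: ! W @ Y :: Y
num :: ! num @ Y :: Y
num :: ! num @ Z :: Y
num :: ! num @ W :: Y
num :: ! num @ num :: Y
num :: ! num @ num :: Z
num :: ! num @ num :: Z / W
num :: ! num @ num :: W / W
num :: ! num @ num :: num / W
num :: ! num @ num :: num / num

[X [X [X [Y [Z [W num]]]] :: [Y [Z [W ! [W num]]] @ [Y [Z [W num]]]]] :: [Y [Z [Z [W num]] / [W num]]]]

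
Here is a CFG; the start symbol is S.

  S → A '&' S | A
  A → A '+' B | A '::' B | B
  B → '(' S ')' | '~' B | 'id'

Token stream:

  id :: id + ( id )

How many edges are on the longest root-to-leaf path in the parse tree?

6

[S [A [A [A [B id]] :: [B id]] + [B ( [S [A [B id]]] )]]]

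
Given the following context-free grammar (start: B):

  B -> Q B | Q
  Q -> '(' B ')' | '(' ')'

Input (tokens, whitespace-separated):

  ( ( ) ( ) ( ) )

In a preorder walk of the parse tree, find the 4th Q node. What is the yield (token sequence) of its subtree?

[B [Q ( [B [Q ( )] [B [Q ( )] [B [Q ( )]]]] )]]

( )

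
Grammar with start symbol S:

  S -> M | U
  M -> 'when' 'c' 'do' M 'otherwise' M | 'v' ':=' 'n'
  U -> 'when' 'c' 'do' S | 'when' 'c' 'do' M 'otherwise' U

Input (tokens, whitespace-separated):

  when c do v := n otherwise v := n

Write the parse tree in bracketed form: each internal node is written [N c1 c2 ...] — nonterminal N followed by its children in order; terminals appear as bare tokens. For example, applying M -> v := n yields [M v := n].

[S [M when c do [M v := n] otherwise [M v := n]]]

S
M
when c do M otherwise M
when c do v := n otherwise M
when c do v := n otherwise v := n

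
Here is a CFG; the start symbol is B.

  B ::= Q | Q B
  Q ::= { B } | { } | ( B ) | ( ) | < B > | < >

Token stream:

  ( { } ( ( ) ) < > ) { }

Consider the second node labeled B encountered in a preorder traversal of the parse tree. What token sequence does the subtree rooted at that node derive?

{ } ( ( ) ) < >

[B [Q ( [B [Q { }] [B [Q ( [B [Q ( )]] )] [B [Q < >]]]] )] [B [Q { }]]]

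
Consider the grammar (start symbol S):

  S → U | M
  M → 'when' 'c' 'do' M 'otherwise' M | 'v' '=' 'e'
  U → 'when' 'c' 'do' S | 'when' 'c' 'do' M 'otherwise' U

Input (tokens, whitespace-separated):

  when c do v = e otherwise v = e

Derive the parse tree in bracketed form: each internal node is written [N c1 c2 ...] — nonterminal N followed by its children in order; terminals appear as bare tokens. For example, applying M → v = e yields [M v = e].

S
M
when c do M otherwise M
when c do v = e otherwise M
when c do v = e otherwise v = e

[S [M when c do [M v = e] otherwise [M v = e]]]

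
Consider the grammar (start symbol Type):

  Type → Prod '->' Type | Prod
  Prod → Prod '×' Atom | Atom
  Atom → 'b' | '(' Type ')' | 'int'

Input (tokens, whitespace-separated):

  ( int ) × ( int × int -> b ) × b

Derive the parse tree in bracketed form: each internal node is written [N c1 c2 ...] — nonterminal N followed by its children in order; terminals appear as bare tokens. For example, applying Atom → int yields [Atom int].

[Type [Prod [Prod [Prod [Atom ( [Type [Prod [Atom int]]] )]] × [Atom ( [Type [Prod [Prod [Atom int]] × [Atom int]] -> [Type [Prod [Atom b]]]] )]] × [Atom b]]]

Type
Prod
Prod × Atom
Prod × Atom × Atom
Atom × Atom × Atom
( Type ) × Atom × Atom
( Prod ) × Atom × Atom
( Atom ) × Atom × Atom
( int ) × Atom × Atom
( int ) × ( Type ) × Atom
( int ) × ( Prod -> Type ) × Atom
( int ) × ( Prod × Atom -> Type ) × Atom
( int ) × ( Atom × Atom -> Type ) × Atom
( int ) × ( int × Atom -> Type ) × Atom
( int ) × ( int × int -> Type ) × Atom
( int ) × ( int × int -> Prod ) × Atom
( int ) × ( int × int -> Atom ) × Atom
( int ) × ( int × int -> b ) × Atom
( int ) × ( int × int -> b ) × b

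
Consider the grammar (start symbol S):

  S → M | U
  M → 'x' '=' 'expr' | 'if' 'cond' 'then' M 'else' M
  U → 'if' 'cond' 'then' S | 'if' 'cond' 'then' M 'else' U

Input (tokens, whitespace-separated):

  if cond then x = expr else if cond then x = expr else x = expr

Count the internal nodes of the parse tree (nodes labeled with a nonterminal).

[S [M if cond then [M x = expr] else [M if cond then [M x = expr] else [M x = expr]]]]

6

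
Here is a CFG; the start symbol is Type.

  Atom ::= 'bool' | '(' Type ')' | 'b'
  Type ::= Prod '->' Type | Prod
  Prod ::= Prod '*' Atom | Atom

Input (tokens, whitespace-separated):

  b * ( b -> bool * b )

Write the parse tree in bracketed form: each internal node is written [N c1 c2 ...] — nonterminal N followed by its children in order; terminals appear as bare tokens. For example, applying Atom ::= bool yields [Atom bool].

[Type [Prod [Prod [Atom b]] * [Atom ( [Type [Prod [Atom b]] -> [Type [Prod [Prod [Atom bool]] * [Atom b]]]] )]]]

Type
Prod
Prod * Atom
Atom * Atom
b * Atom
b * ( Type )
b * ( Prod -> Type )
b * ( Atom -> Type )
b * ( b -> Type )
b * ( b -> Prod )
b * ( b -> Prod * Atom )
b * ( b -> Atom * Atom )
b * ( b -> bool * Atom )
b * ( b -> bool * b )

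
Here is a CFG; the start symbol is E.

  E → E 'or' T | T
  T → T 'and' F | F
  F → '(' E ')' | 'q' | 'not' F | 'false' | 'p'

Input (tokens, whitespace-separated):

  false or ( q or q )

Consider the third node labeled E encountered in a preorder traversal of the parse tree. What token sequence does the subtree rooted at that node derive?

[E [E [T [F false]]] or [T [F ( [E [E [T [F q]]] or [T [F q]]] )]]]

q or q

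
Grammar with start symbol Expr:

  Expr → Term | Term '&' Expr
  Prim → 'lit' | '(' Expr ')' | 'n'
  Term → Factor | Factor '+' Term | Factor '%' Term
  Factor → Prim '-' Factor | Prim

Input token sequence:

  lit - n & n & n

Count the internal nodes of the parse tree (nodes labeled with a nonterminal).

14

[Expr [Term [Factor [Prim lit] - [Factor [Prim n]]]] & [Expr [Term [Factor [Prim n]]] & [Expr [Term [Factor [Prim n]]]]]]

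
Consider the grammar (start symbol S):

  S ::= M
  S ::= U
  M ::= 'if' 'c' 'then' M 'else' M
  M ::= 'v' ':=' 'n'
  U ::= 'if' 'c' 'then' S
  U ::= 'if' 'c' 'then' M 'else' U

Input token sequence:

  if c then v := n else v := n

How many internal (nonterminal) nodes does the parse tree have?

4

[S [M if c then [M v := n] else [M v := n]]]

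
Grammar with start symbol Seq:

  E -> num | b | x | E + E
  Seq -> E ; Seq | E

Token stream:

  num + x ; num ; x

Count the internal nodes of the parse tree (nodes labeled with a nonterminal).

[Seq [E [E num] + [E x]] ; [Seq [E num] ; [Seq [E x]]]]

8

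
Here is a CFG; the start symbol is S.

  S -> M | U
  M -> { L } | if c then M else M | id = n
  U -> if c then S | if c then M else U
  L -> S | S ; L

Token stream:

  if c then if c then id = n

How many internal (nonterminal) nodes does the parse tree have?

[S [U if c then [S [U if c then [S [M id = n]]]]]]

6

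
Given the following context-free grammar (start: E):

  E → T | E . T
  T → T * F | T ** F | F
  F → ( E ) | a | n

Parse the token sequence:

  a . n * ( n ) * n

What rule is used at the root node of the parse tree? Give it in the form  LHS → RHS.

E → E . T

[E [E [T [F a]]] . [T [T [T [F n]] * [F ( [E [T [F n]]] )]] * [F n]]]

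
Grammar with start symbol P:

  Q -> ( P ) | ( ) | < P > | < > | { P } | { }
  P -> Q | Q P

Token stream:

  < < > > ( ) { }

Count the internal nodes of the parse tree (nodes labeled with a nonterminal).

8

[P [Q < [P [Q < >]] >] [P [Q ( )] [P [Q { }]]]]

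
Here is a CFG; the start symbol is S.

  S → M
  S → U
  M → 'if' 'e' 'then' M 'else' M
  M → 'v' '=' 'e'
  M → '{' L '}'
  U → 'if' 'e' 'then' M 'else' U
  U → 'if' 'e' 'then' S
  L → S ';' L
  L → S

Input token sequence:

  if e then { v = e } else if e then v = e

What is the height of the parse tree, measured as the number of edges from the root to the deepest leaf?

6

[S [U if e then [M { [L [S [M v = e]]] }] else [U if e then [S [M v = e]]]]]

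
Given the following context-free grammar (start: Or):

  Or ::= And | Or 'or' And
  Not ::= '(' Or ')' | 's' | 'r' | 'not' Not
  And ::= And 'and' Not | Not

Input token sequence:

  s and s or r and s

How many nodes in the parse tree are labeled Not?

4

[Or [Or [And [And [Not s]] and [Not s]]] or [And [And [Not r]] and [Not s]]]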